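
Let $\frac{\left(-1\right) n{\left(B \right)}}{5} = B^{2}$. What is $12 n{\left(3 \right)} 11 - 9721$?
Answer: $-15661$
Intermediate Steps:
$n{\left(B \right)} = - 5 B^{2}$
$12 n{\left(3 \right)} 11 - 9721 = 12 \left(- 5 \cdot 3^{2}\right) 11 - 9721 = 12 \left(\left(-5\right) 9\right) 11 - 9721 = 12 \left(-45\right) 11 - 9721 = \left(-540\right) 11 - 9721 = -5940 - 9721 = -15661$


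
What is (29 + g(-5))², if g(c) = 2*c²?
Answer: 6241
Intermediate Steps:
(29 + g(-5))² = (29 + 2*(-5)²)² = (29 + 2*25)² = (29 + 50)² = 79² = 6241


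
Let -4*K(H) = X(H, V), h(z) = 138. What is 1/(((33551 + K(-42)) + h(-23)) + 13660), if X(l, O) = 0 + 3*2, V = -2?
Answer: 2/94695 ≈ 2.1120e-5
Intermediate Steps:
X(l, O) = 6 (X(l, O) = 0 + 6 = 6)
K(H) = -3/2 (K(H) = -¼*6 = -3/2)
1/(((33551 + K(-42)) + h(-23)) + 13660) = 1/(((33551 - 3/2) + 138) + 13660) = 1/((67099/2 + 138) + 13660) = 1/(67375/2 + 13660) = 1/(94695/2) = 2/94695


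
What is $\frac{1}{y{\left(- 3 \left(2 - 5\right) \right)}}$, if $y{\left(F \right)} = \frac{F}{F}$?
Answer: $1$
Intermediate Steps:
$y{\left(F \right)} = 1$
$\frac{1}{y{\left(- 3 \left(2 - 5\right) \right)}} = 1^{-1} = 1$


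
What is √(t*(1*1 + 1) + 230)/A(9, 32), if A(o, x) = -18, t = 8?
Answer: -√246/18 ≈ -0.87136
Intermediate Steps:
√(t*(1*1 + 1) + 230)/A(9, 32) = √(8*(1*1 + 1) + 230)/(-18) = √(8*(1 + 1) + 230)*(-1/18) = √(8*2 + 230)*(-1/18) = √(16 + 230)*(-1/18) = √246*(-1/18) = -√246/18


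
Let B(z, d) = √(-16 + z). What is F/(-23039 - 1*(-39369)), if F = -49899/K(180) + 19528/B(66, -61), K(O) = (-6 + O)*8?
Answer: -16633/7577120 + 4882*√2/40825 ≈ 0.16692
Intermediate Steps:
K(O) = -48 + 8*O
F = -16633/464 + 9764*√2/5 (F = -49899/(-48 + 8*180) + 19528/(√(-16 + 66)) = -49899/(-48 + 1440) + 19528/(√50) = -49899/1392 + 19528/((5*√2)) = -49899*1/1392 + 19528*(√2/10) = -16633/464 + 9764*√2/5 ≈ 2725.8)
F/(-23039 - 1*(-39369)) = (-16633/464 + 9764*√2/5)/(-23039 - 1*(-39369)) = (-16633/464 + 9764*√2/5)/(-23039 + 39369) = (-16633/464 + 9764*√2/5)/16330 = (-16633/464 + 9764*√2/5)*(1/16330) = -16633/7577120 + 4882*√2/40825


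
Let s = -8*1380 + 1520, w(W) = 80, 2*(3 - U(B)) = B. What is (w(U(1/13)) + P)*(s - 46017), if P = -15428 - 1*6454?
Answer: 1210817674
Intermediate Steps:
U(B) = 3 - B/2
P = -21882 (P = -15428 - 6454 = -21882)
s = -9520 (s = -11040 + 1520 = -9520)
(w(U(1/13)) + P)*(s - 46017) = (80 - 21882)*(-9520 - 46017) = -21802*(-55537) = 1210817674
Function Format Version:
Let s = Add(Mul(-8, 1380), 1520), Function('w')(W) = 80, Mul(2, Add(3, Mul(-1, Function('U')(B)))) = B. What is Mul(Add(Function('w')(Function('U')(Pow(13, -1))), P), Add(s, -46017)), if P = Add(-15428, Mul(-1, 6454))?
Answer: 1210817674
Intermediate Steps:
Function('U')(B) = Add(3, Mul(Rational(-1, 2), B))
P = -21882 (P = Add(-15428, -6454) = -21882)
s = -9520 (s = Add(-11040, 1520) = -9520)
Mul(Add(Function('w')(Function('U')(Pow(13, -1))), P), Add(s, -46017)) = Mul(Add(80, -21882), Add(-9520, -46017)) = Mul(-21802, -55537) = 1210817674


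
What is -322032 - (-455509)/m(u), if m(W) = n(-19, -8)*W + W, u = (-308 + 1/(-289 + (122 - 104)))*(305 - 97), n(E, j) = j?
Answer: -39136703752709/121530864 ≈ -3.2203e+5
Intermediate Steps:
u = -17361552/271 (u = (-308 + 1/(-289 + 18))*208 = (-308 + 1/(-271))*208 = (-308 - 1/271)*208 = -83469/271*208 = -17361552/271 ≈ -64065.)
m(W) = -7*W (m(W) = -8*W + W = -7*W)
-322032 - (-455509)/m(u) = -322032 - (-455509)/((-7*(-17361552/271))) = -322032 - (-455509)/121530864/271 = -322032 - (-455509)*271/121530864 = -322032 - 1*(-123442939/121530864) = -322032 + 123442939/121530864 = -39136703752709/121530864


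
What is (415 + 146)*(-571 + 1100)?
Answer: 296769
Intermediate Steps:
(415 + 146)*(-571 + 1100) = 561*529 = 296769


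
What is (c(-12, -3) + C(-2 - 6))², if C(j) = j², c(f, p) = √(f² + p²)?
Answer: 4249 + 384*√17 ≈ 5832.3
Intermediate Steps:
(c(-12, -3) + C(-2 - 6))² = (√((-12)² + (-3)²) + (-2 - 6)²)² = (√(144 + 9) + (-8)²)² = (√153 + 64)² = (3*√17 + 64)² = (64 + 3*√17)²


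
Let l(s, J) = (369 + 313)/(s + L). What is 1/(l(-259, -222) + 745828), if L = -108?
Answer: 367/273718194 ≈ 1.3408e-6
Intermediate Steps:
l(s, J) = 682/(-108 + s) (l(s, J) = (369 + 313)/(s - 108) = 682/(-108 + s))
1/(l(-259, -222) + 745828) = 1/(682/(-108 - 259) + 745828) = 1/(682/(-367) + 745828) = 1/(682*(-1/367) + 745828) = 1/(-682/367 + 745828) = 1/(273718194/367) = 367/273718194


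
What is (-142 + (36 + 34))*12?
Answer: -864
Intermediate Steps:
(-142 + (36 + 34))*12 = (-142 + 70)*12 = -72*12 = -864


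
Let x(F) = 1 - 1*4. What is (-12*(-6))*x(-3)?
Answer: -216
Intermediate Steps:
x(F) = -3 (x(F) = 1 - 4 = -3)
(-12*(-6))*x(-3) = -12*(-6)*(-3) = 72*(-3) = -216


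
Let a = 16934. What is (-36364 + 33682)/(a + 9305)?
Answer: -2682/26239 ≈ -0.10221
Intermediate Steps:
(-36364 + 33682)/(a + 9305) = (-36364 + 33682)/(16934 + 9305) = -2682/26239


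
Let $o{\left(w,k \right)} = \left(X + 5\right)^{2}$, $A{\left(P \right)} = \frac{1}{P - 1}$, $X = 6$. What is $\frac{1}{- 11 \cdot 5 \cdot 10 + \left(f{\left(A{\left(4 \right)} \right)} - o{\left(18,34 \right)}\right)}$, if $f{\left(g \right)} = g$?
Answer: $- \frac{3}{2012} \approx -0.0014911$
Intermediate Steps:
$A{\left(P \right)} = \frac{1}{-1 + P}$
$o{\left(w,k \right)} = 121$ ($o{\left(w,k \right)} = \left(6 + 5\right)^{2} = 11^{2} = 121$)
$\frac{1}{- 11 \cdot 5 \cdot 10 + \left(f{\left(A{\left(4 \right)} \right)} - o{\left(18,34 \right)}\right)} = \frac{1}{- 11 \cdot 5 \cdot 10 + \left(\frac{1}{-1 + 4} - 121\right)} = \frac{1}{- 55 \cdot 10 - \left(121 - \frac{1}{3}\right)} = \frac{1}{\left(-1\right) 550 + \left(\frac{1}{3} - 121\right)} = \frac{1}{-550 - \frac{362}{3}} = \frac{1}{- \frac{2012}{3}} = - \frac{3}{2012}$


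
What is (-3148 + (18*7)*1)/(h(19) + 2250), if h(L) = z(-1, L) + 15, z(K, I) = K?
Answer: -1511/1132 ≈ -1.3348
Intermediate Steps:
h(L) = 14 (h(L) = -1 + 15 = 14)
(-3148 + (18*7)*1)/(h(19) + 2250) = (-3148 + (18*7)*1)/(14 + 2250) = (-3148 + 126*1)/2264 = (-3148 + 126)*(1/2264) = -3022*1/2264 = -1511/1132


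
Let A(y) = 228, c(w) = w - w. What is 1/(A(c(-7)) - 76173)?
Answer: -1/75945 ≈ -1.3167e-5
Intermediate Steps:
c(w) = 0
1/(A(c(-7)) - 76173) = 1/(228 - 76173) = 1/(-75945) = -1/75945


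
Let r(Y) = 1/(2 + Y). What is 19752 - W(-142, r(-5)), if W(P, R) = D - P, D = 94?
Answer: 19516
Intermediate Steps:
W(P, R) = 94 - P
19752 - W(-142, r(-5)) = 19752 - (94 - 1*(-142)) = 19752 - (94 + 142) = 19752 - 1*236 = 19752 - 236 = 19516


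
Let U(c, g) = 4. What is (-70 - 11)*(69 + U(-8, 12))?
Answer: -5913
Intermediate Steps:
(-70 - 11)*(69 + U(-8, 12)) = (-70 - 11)*(69 + 4) = -81*73 = -5913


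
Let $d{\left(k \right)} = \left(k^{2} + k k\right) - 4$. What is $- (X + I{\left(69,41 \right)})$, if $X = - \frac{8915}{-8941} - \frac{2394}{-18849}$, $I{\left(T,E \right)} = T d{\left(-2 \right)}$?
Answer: $- \frac{15567807491}{56176303} \approx -277.12$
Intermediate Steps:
$d{\left(k \right)} = -4 + 2 k^{2}$ ($d{\left(k \right)} = \left(k^{2} + k^{2}\right) - 4 = 2 k^{2} - 4 = -4 + 2 k^{2}$)
$I{\left(T,E \right)} = 4 T$ ($I{\left(T,E \right)} = T \left(-4 + 2 \left(-2\right)^{2}\right) = T \left(-4 + 2 \cdot 4\right) = T \left(-4 + 8\right) = T 4 = 4 T$)
$X = \frac{63147863}{56176303}$ ($X = \left(-8915\right) \left(- \frac{1}{8941}\right) - - \frac{798}{6283} = \frac{8915}{8941} + \frac{798}{6283} = \frac{63147863}{56176303} \approx 1.1241$)
$- (X + I{\left(69,41 \right)}) = - (\frac{63147863}{56176303} + 4 \cdot 69) = - (\frac{63147863}{56176303} + 276) = \left(-1\right) \frac{15567807491}{56176303} = - \frac{15567807491}{56176303}$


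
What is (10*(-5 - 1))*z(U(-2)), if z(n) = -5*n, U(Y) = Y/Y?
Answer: 300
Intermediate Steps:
U(Y) = 1
(10*(-5 - 1))*z(U(-2)) = (10*(-5 - 1))*(-5*1) = (10*(-6))*(-5) = -60*(-5) = 300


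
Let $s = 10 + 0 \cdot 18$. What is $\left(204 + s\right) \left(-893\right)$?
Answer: $-191102$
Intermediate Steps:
$s = 10$ ($s = 10 + 0 = 10$)
$\left(204 + s\right) \left(-893\right) = \left(204 + 10\right) \left(-893\right) = 214 \left(-893\right) = -191102$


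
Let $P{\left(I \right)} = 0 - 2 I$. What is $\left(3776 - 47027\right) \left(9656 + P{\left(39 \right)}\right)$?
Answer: $-414258078$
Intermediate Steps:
$P{\left(I \right)} = - 2 I$
$\left(3776 - 47027\right) \left(9656 + P{\left(39 \right)}\right) = \left(3776 - 47027\right) \left(9656 - 78\right) = - 43251 \left(9656 - 78\right) = \left(-43251\right) 9578 = -414258078$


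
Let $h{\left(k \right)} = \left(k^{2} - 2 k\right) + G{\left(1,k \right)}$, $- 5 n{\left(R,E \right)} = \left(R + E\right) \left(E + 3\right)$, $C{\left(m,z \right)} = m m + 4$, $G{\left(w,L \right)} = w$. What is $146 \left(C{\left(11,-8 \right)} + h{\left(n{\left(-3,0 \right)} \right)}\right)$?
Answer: $\frac{458586}{25} \approx 18343.0$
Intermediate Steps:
$C{\left(m,z \right)} = 4 + m^{2}$ ($C{\left(m,z \right)} = m^{2} + 4 = 4 + m^{2}$)
$n{\left(R,E \right)} = - \frac{\left(3 + E\right) \left(E + R\right)}{5}$ ($n{\left(R,E \right)} = - \frac{\left(R + E\right) \left(E + 3\right)}{5} = - \frac{\left(E + R\right) \left(3 + E\right)}{5} = - \frac{\left(3 + E\right) \left(E + R\right)}{5}$)
$h{\left(k \right)} = 1 + k^{2} - 2 k$ ($h{\left(k \right)} = \left(k^{2} - 2 k\right) + 1 = 1 + k^{2} - 2 k$)
$146 \left(C{\left(11,-8 \right)} + h{\left(n{\left(-3,0 \right)} \right)}\right) = 146 \left(\left(4 + 11^{2}\right) + \left(1 + \left(\left(- \frac{3}{5}\right) 0 - - \frac{9}{5} - \frac{0^{2}}{5} - 0 \left(-3\right)\right)^{2} - 2 \left(\left(- \frac{3}{5}\right) 0 - - \frac{9}{5} - \frac{0^{2}}{5} - 0 \left(-3\right)\right)\right)\right) = 146 \left(\left(4 + 121\right) + \left(1 + \left(0 + \frac{9}{5} - 0 + 0\right)^{2} - 2 \left(0 + \frac{9}{5} - 0 + 0\right)\right)\right) = 146 \left(125 + \left(1 + \left(0 + \frac{9}{5} + 0 + 0\right)^{2} - 2 \left(0 + \frac{9}{5} + 0 + 0\right)\right)\right) = 146 \left(125 + \left(1 + \left(\frac{9}{5}\right)^{2} - \frac{18}{5}\right)\right) = 146 \left(125 + \left(1 + \frac{81}{25} - \frac{18}{5}\right)\right) = 146 \left(125 + \frac{16}{25}\right) = 146 \cdot \frac{3141}{25} = \frac{458586}{25}$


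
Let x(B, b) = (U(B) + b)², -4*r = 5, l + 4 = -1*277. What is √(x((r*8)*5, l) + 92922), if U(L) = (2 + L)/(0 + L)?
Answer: √107090251/25 ≈ 413.94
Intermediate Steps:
l = -281 (l = -4 - 1*277 = -4 - 277 = -281)
r = -5/4 (r = -¼*5 = -5/4 ≈ -1.2500)
U(L) = (2 + L)/L
x(B, b) = (b + (2 + B)/B)² (x(B, b) = ((2 + B)/B + b)² = (b + (2 + B)/B)²)
√(x((r*8)*5, l) + 92922) = √((2 - 5/4*8*5 + (-5/4*8*5)*(-281))²/(-5/4*8*5)² + 92922) = √((2 - 10*5 - 10*5*(-281))²/(-10*5)² + 92922) = √((2 - 50 - 50*(-281))²/(-50)² + 92922) = √((2 - 50 + 14050)²/2500 + 92922) = √((1/2500)*14002² + 92922) = √((1/2500)*196056004 + 92922) = √(49014001/625 + 92922) = √(107090251/625) = √107090251/25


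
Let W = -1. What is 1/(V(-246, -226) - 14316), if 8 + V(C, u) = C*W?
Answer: -1/14078 ≈ -7.1033e-5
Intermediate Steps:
V(C, u) = -8 - C (V(C, u) = -8 + C*(-1) = -8 - C)
1/(V(-246, -226) - 14316) = 1/((-8 - 1*(-246)) - 14316) = 1/((-8 + 246) - 14316) = 1/(238 - 14316) = 1/(-14078) = -1/14078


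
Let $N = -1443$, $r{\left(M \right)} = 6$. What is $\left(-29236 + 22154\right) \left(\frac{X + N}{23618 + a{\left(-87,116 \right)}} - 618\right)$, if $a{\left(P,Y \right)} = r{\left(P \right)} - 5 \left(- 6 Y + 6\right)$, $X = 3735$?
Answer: $\frac{59238947040}{13537} \approx 4.3761 \cdot 10^{6}$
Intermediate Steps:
$a{\left(P,Y \right)} = -24 + 30 Y$ ($a{\left(P,Y \right)} = 6 - 5 \left(- 6 Y + 6\right) = 6 - 5 \left(6 - 6 Y\right) = 6 + \left(-30 + 30 Y\right) = -24 + 30 Y$)
$\left(-29236 + 22154\right) \left(\frac{X + N}{23618 + a{\left(-87,116 \right)}} - 618\right) = \left(-29236 + 22154\right) \left(\frac{3735 - 1443}{23618 + \left(-24 + 30 \cdot 116\right)} - 618\right) = - 7082 \left(\frac{2292}{23618 + \left(-24 + 3480\right)} - 618\right) = - 7082 \left(\frac{2292}{23618 + 3456} - 618\right) = - 7082 \left(\frac{2292}{27074} - 618\right) = - 7082 \left(2292 \cdot \frac{1}{27074} - 618\right) = - 7082 \left(\frac{1146}{13537} - 618\right) = \left(-7082\right) \left(- \frac{8364720}{13537}\right) = \frac{59238947040}{13537}$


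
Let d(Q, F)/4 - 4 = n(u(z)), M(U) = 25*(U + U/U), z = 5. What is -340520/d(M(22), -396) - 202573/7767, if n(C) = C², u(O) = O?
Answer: -667079327/225243 ≈ -2961.6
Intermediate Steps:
M(U) = 25 + 25*U (M(U) = 25*(U + 1) = 25*(1 + U) = 25 + 25*U)
d(Q, F) = 116 (d(Q, F) = 16 + 4*5² = 16 + 4*25 = 16 + 100 = 116)
-340520/d(M(22), -396) - 202573/7767 = -340520/116 - 202573/7767 = -340520*1/116 - 202573*1/7767 = -85130/29 - 202573/7767 = -667079327/225243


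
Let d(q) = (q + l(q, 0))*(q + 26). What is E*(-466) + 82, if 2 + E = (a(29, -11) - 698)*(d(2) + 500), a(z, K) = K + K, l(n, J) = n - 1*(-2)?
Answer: 224128374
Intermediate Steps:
l(n, J) = 2 + n (l(n, J) = n + 2 = 2 + n)
d(q) = (2 + 2*q)*(26 + q) (d(q) = (q + (2 + q))*(q + 26) = (2 + 2*q)*(26 + q))
a(z, K) = 2*K
E = -480962 (E = -2 + (2*(-11) - 698)*((52 + 2*2**2 + 54*2) + 500) = -2 + (-22 - 698)*((52 + 2*4 + 108) + 500) = -2 - 720*((52 + 8 + 108) + 500) = -2 - 720*(168 + 500) = -2 - 720*668 = -2 - 480960 = -480962)
E*(-466) + 82 = -480962*(-466) + 82 = 224128292 + 82 = 224128374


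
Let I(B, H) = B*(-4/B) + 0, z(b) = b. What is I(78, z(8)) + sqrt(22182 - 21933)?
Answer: -4 + sqrt(249) ≈ 11.780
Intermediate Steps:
I(B, H) = -4 (I(B, H) = -4 + 0 = -4)
I(78, z(8)) + sqrt(22182 - 21933) = -4 + sqrt(22182 - 21933) = -4 + sqrt(249)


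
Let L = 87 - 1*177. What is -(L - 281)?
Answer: 371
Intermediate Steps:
L = -90 (L = 87 - 177 = -90)
-(L - 281) = -(-90 - 281) = -1*(-371) = 371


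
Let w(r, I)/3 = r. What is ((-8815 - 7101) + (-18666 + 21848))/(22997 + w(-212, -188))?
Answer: -12734/22361 ≈ -0.56947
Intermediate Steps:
w(r, I) = 3*r
((-8815 - 7101) + (-18666 + 21848))/(22997 + w(-212, -188)) = ((-8815 - 7101) + (-18666 + 21848))/(22997 + 3*(-212)) = (-15916 + 3182)/(22997 - 636) = -12734/22361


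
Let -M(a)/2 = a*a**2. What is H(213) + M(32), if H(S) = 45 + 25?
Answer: -65466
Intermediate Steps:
M(a) = -2*a**3 (M(a) = -2*a*a**2 = -2*a**3)
H(S) = 70
H(213) + M(32) = 70 - 2*32**3 = 70 - 2*32768 = 70 - 65536 = -65466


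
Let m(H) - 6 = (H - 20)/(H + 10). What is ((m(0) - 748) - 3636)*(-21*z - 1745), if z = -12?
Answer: 6539340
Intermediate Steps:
m(H) = 6 + (-20 + H)/(10 + H) (m(H) = 6 + (H - 20)/(H + 10) = 6 + (-20 + H)/(10 + H))
((m(0) - 748) - 3636)*(-21*z - 1745) = (((40 + 7*0)/(10 + 0) - 748) - 3636)*(-21*(-12) - 1745) = (((40 + 0)/10 - 748) - 3636)*(252 - 1745) = (((⅒)*40 - 748) - 3636)*(-1493) = ((4 - 748) - 3636)*(-1493) = (-744 - 3636)*(-1493) = -4380*(-1493) = 6539340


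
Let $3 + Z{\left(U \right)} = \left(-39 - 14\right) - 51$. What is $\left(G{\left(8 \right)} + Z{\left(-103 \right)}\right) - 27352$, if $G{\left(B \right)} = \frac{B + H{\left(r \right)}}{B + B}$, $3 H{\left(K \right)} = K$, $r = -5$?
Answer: $- \frac{1318013}{48} \approx -27459.0$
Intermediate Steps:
$H{\left(K \right)} = \frac{K}{3}$
$Z{\left(U \right)} = -107$ ($Z{\left(U \right)} = -3 - 104 = -107$)
$G{\left(B \right)} = \frac{- \frac{5}{3} + B}{2 B}$ ($G{\left(B \right)} = \frac{B + \frac{1}{3} \left(-5\right)}{B + B} = \frac{B - \frac{5}{3}}{2 B} = \left(- \frac{5}{3} + B\right) \frac{1}{2 B} = \frac{- \frac{5}{3} + B}{2 B}$)
$\left(G{\left(8 \right)} + Z{\left(-103 \right)}\right) - 27352 = \left(\frac{-5 + 3 \cdot 8}{6 \cdot 8} - 107\right) - 27352 = \left(\frac{1}{6} \cdot \frac{1}{8} \left(-5 + 24\right) - 107\right) - 27352 = \left(\frac{1}{6} \cdot \frac{1}{8} \cdot 19 - 107\right) - 27352 = \left(\frac{19}{48} - 107\right) - 27352 = - \frac{5117}{48} - 27352 = - \frac{1318013}{48}$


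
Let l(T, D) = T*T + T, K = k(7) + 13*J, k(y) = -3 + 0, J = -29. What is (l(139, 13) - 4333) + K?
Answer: 14747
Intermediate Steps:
k(y) = -3
K = -380 (K = -3 + 13*(-29) = -3 - 377 = -380)
l(T, D) = T + T² (l(T, D) = T² + T = T + T²)
(l(139, 13) - 4333) + K = (139*(1 + 139) - 4333) - 380 = (139*140 - 4333) - 380 = (19460 - 4333) - 380 = 15127 - 380 = 14747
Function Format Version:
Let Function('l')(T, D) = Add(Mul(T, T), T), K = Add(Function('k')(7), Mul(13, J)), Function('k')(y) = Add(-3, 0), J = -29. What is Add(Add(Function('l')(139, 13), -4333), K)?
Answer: 14747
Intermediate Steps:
Function('k')(y) = -3
K = -380 (K = Add(-3, Mul(13, -29)) = Add(-3, -377) = -380)
Function('l')(T, D) = Add(T, Pow(T, 2)) (Function('l')(T, D) = Add(Pow(T, 2), T) = Add(T, Pow(T, 2)))
Add(Add(Function('l')(139, 13), -4333), K) = Add(Add(Mul(139, Add(1, 139)), -4333), -380) = Add(Add(Mul(139, 140), -4333), -380) = Add(Add(19460, -4333), -380) = Add(15127, -380) = 14747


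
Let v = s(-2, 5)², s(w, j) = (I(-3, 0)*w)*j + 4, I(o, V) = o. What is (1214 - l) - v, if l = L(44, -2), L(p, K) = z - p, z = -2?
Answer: 104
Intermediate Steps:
L(p, K) = -2 - p
l = -46 (l = -2 - 1*44 = -2 - 44 = -46)
s(w, j) = 4 - 3*j*w (s(w, j) = (-3*w)*j + 4 = -3*j*w + 4 = 4 - 3*j*w)
v = 1156 (v = (4 - 3*5*(-2))² = (4 + 30)² = 34² = 1156)
(1214 - l) - v = (1214 - 1*(-46)) - 1*1156 = (1214 + 46) - 1156 = 1260 - 1156 = 104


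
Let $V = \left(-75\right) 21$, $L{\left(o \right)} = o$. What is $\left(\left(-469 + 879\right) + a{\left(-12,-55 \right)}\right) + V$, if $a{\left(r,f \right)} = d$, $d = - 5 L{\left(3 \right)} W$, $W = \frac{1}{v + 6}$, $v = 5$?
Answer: $- \frac{12830}{11} \approx -1166.4$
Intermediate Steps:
$W = \frac{1}{11}$ ($W = \frac{1}{5 + 6} = \frac{1}{11} \approx 0.090909$)
$V = -1575$
$d = - \frac{15}{11}$ ($d = \left(-5\right) 3 \cdot \frac{1}{11} = \left(-15\right) \frac{1}{11} = - \frac{15}{11} \approx -1.3636$)
$a{\left(r,f \right)} = - \frac{15}{11}$
$\left(\left(-469 + 879\right) + a{\left(-12,-55 \right)}\right) + V = \left(\left(-469 + 879\right) - \frac{15}{11}\right) - 1575 = \left(410 - \frac{15}{11}\right) - 1575 = \frac{4495}{11} - 1575 = - \frac{12830}{11}$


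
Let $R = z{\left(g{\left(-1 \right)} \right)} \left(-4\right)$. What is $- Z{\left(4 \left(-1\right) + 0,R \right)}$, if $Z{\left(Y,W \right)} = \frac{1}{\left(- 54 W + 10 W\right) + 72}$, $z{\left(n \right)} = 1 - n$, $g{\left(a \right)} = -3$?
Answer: $- \frac{1}{776} \approx -0.0012887$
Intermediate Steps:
$R = -16$ ($R = \left(1 - -3\right) \left(-4\right) = \left(1 + 3\right) \left(-4\right) = 4 \left(-4\right) = -16$)
$Z{\left(Y,W \right)} = \frac{1}{72 - 44 W}$ ($Z{\left(Y,W \right)} = \frac{1}{- 44 W + 72} = \frac{1}{72 - 44 W}$)
$- Z{\left(4 \left(-1\right) + 0,R \right)} = - \frac{-1}{-72 + 44 \left(-16\right)} = - \frac{-1}{-72 - 704} = - \frac{-1}{-776} = - \frac{\left(-1\right) \left(-1\right)}{776} = \left(-1\right) \frac{1}{776} = - \frac{1}{776}$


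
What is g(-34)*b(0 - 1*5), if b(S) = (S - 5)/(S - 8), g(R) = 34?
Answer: 340/13 ≈ 26.154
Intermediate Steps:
b(S) = (-5 + S)/(-8 + S)
g(-34)*b(0 - 1*5) = 34*((-5 + (0 - 1*5))/(-8 + (0 - 1*5))) = 34*((-5 + (0 - 5))/(-8 + (0 - 5))) = 34*((-5 - 5)/(-8 - 5)) = 34*(-10/(-13)) = 34*(-1/13*(-10)) = 34*(10/13) = 340/13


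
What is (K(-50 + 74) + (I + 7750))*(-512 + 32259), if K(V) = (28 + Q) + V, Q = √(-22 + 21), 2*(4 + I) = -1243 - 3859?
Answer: 166576509 + 31747*I ≈ 1.6658e+8 + 31747.0*I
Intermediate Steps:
I = -2555 (I = -4 + (-1243 - 3859)/2 = -4 + (½)*(-5102) = -4 - 2551 = -2555)
Q = I (Q = √(-1) = I ≈ 1.0*I)
K(V) = 28 + I + V (K(V) = (28 + I) + V = 28 + I + V)
(K(-50 + 74) + (I + 7750))*(-512 + 32259) = ((28 + I + (-50 + 74)) + (-2555 + 7750))*(-512 + 32259) = ((28 + I + 24) + 5195)*31747 = ((52 + I) + 5195)*31747 = (5247 + I)*31747 = 166576509 + 31747*I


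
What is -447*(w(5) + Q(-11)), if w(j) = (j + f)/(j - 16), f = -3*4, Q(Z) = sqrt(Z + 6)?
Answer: -3129/11 - 447*I*sqrt(5) ≈ -284.45 - 999.52*I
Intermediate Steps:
Q(Z) = sqrt(6 + Z)
f = -12
w(j) = (-12 + j)/(-16 + j) (w(j) = (j - 12)/(j - 16) = (-12 + j)/(-16 + j))
-447*(w(5) + Q(-11)) = -447*((-12 + 5)/(-16 + 5) + sqrt(6 - 11)) = -447*(-7/(-11) + sqrt(-5)) = -447*(-1/11*(-7) + I*sqrt(5)) = -447*(7/11 + I*sqrt(5)) = -3129/11 - 447*I*sqrt(5)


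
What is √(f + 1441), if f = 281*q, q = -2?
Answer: √879 ≈ 29.648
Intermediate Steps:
f = -562 (f = 281*(-2) = -562)
√(f + 1441) = √(-562 + 1441) = √879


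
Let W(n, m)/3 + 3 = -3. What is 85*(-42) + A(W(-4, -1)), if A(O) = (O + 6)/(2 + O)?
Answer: -14277/4 ≈ -3569.3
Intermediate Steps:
W(n, m) = -18 (W(n, m) = -9 + 3*(-3) = -9 - 9 = -18)
A(O) = (6 + O)/(2 + O)
85*(-42) + A(W(-4, -1)) = 85*(-42) + (6 - 18)/(2 - 18) = -3570 - 12/(-16) = -3570 - 1/16*(-12) = -3570 + 3/4 = -14277/4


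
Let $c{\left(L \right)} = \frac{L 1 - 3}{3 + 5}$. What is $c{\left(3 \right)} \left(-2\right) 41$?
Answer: $0$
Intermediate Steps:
$c{\left(L \right)} = - \frac{3}{8} + \frac{L}{8}$ ($c{\left(L \right)} = \frac{L - 3}{8} = \left(-3 + L\right) \frac{1}{8} = - \frac{3}{8} + \frac{L}{8}$)
$c{\left(3 \right)} \left(-2\right) 41 = \left(- \frac{3}{8} + \frac{1}{8} \cdot 3\right) \left(-2\right) 41 = \left(- \frac{3}{8} + \frac{3}{8}\right) \left(-2\right) 41 = 0 \left(-2\right) 41 = 0 \cdot 41 = 0$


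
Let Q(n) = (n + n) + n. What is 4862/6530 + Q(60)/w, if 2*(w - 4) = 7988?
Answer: 5153419/6526735 ≈ 0.78959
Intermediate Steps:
w = 3998 (w = 4 + (½)*7988 = 4 + 3994 = 3998)
Q(n) = 3*n (Q(n) = 2*n + n = 3*n)
4862/6530 + Q(60)/w = 4862/6530 + (3*60)/3998 = 4862*(1/6530) + 180*(1/3998) = 2431/3265 + 90/1999 = 5153419/6526735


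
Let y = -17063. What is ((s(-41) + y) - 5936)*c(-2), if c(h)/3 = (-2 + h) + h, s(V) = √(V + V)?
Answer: 413982 - 18*I*√82 ≈ 4.1398e+5 - 163.0*I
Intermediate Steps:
s(V) = √2*√V (s(V) = √(2*V) = √2*√V)
c(h) = -6 + 6*h (c(h) = 3*((-2 + h) + h) = 3*(-2 + 2*h) = -6 + 6*h)
((s(-41) + y) - 5936)*c(-2) = ((√2*√(-41) - 17063) - 5936)*(-6 + 6*(-2)) = ((√2*(I*√41) - 17063) - 5936)*(-6 - 12) = ((I*√82 - 17063) - 5936)*(-18) = ((-17063 + I*√82) - 5936)*(-18) = (-22999 + I*√82)*(-18) = 413982 - 18*I*√82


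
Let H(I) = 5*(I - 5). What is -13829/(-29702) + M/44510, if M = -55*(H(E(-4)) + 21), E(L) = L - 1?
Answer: 33145174/66101801 ≈ 0.50143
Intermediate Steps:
E(L) = -1 + L
H(I) = -25 + 5*I (H(I) = 5*(-5 + I) = -25 + 5*I)
M = 1595 (M = -55*((-25 + 5*(-1 - 4)) + 21) = -55*((-25 + 5*(-5)) + 21) = -55*((-25 - 25) + 21) = -55*(-50 + 21) = -55*(-29) = 1595)
-13829/(-29702) + M/44510 = -13829/(-29702) + 1595/44510 = -13829*(-1/29702) + 1595*(1/44510) = 13829/29702 + 319/8902 = 33145174/66101801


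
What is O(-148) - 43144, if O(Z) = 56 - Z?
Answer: -42940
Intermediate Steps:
O(-148) - 43144 = (56 - 1*(-148)) - 43144 = (56 + 148) - 43144 = 204 - 43144 = -42940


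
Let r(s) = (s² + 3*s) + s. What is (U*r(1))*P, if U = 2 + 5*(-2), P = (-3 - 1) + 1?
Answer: 120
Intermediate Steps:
r(s) = s² + 4*s
P = -3 (P = -4 + 1 = -3)
U = -8 (U = 2 - 10 = -8)
(U*r(1))*P = -8*(4 + 1)*(-3) = -8*5*(-3) = -40*(-3) = 120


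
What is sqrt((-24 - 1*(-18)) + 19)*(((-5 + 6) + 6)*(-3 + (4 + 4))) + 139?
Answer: 139 + 35*sqrt(13) ≈ 265.19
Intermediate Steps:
sqrt((-24 - 1*(-18)) + 19)*(((-5 + 6) + 6)*(-3 + (4 + 4))) + 139 = sqrt((-24 + 18) + 19)*((1 + 6)*(-3 + 8)) + 139 = sqrt(-6 + 19)*(7*5) + 139 = sqrt(13)*35 + 139 = 35*sqrt(13) + 139 = 139 + 35*sqrt(13)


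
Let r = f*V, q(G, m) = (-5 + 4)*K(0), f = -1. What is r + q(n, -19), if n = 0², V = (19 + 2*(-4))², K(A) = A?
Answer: -121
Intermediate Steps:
V = 121 (V = (19 - 8)² = 11² = 121)
n = 0
q(G, m) = 0 (q(G, m) = (-5 + 4)*0 = -1*0 = 0)
r = -121 (r = -1*121 = -121)
r + q(n, -19) = -121 + 0 = -121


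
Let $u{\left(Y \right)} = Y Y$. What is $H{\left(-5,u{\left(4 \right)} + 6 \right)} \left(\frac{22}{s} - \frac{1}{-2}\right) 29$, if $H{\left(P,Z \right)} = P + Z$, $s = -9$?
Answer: $- \frac{17255}{18} \approx -958.61$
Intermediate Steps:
$u{\left(Y \right)} = Y^{2}$
$H{\left(-5,u{\left(4 \right)} + 6 \right)} \left(\frac{22}{s} - \frac{1}{-2}\right) 29 = \left(-5 + \left(4^{2} + 6\right)\right) \left(\frac{22}{-9} - \frac{1}{-2}\right) 29 = \left(-5 + \left(16 + 6\right)\right) \left(22 \left(- \frac{1}{9}\right) - - \frac{1}{2}\right) 29 = \left(-5 + 22\right) \left(- \frac{22}{9} + \frac{1}{2}\right) 29 = 17 \left(- \frac{35}{18}\right) 29 = \left(- \frac{595}{18}\right) 29 = - \frac{17255}{18}$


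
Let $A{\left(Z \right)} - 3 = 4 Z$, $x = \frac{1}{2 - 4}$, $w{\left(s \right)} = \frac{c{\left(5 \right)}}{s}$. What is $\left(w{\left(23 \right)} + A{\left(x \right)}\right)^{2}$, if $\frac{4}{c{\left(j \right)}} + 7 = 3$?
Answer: $\frac{484}{529} \approx 0.91493$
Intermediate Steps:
$c{\left(j \right)} = -1$ ($c{\left(j \right)} = \frac{4}{-7 + 3} = \frac{4}{-4} = 4 \left(- \frac{1}{4}\right) = -1$)
$w{\left(s \right)} = - \frac{1}{s}$
$x = - \frac{1}{2}$ ($x = \frac{1}{-2} = - \frac{1}{2} \approx -0.5$)
$A{\left(Z \right)} = 3 + 4 Z$
$\left(w{\left(23 \right)} + A{\left(x \right)}\right)^{2} = \left(- \frac{1}{23} + \left(3 + 4 \left(- \frac{1}{2}\right)\right)\right)^{2} = \left(\left(-1\right) \frac{1}{23} + \left(3 - 2\right)\right)^{2} = \left(- \frac{1}{23} + 1\right)^{2} = \left(\frac{22}{23}\right)^{2} = \frac{484}{529}$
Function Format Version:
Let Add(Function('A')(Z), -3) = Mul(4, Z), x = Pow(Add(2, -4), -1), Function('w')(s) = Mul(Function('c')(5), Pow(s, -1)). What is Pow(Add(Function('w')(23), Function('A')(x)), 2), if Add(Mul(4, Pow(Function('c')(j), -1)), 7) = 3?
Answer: Rational(484, 529) ≈ 0.91493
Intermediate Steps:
Function('c')(j) = -1 (Function('c')(j) = Mul(4, Pow(Add(-7, 3), -1)) = Mul(4, Pow(-4, -1)) = Mul(4, Rational(-1, 4)) = -1)
Function('w')(s) = Mul(-1, Pow(s, -1))
x = Rational(-1, 2) (x = Pow(-2, -1) = Rational(-1, 2) ≈ -0.50000)
Function('A')(Z) = Add(3, Mul(4, Z))
Pow(Add(Function('w')(23), Function('A')(x)), 2) = Pow(Add(Mul(-1, Pow(23, -1)), Add(3, Mul(4, Rational(-1, 2)))), 2) = Pow(Add(Mul(-1, Rational(1, 23)), Add(3, -2)), 2) = Pow(Add(Rational(-1, 23), 1), 2) = Pow(Rational(22, 23), 2) = Rational(484, 529)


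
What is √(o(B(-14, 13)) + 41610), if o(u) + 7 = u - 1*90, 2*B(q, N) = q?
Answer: √41506 ≈ 203.73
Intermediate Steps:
B(q, N) = q/2
o(u) = -97 + u (o(u) = -7 + (u - 1*90) = -7 + (u - 90) = -7 + (-90 + u) = -97 + u)
√(o(B(-14, 13)) + 41610) = √((-97 + (½)*(-14)) + 41610) = √((-97 - 7) + 41610) = √(-104 + 41610) = √41506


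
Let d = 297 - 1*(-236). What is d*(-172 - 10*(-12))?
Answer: -27716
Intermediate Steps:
d = 533 (d = 297 + 236 = 533)
d*(-172 - 10*(-12)) = 533*(-172 - 10*(-12)) = 533*(-172 + 120) = 533*(-52) = -27716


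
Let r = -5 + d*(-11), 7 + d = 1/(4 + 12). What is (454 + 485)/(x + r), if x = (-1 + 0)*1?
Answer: 5008/375 ≈ 13.355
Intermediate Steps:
d = -111/16 (d = -7 + 1/(4 + 12) = -7 + 1/16 = -111/16 ≈ -6.9375)
r = 1141/16 (r = -5 - 111/16*(-11) = -5 + 1221/16 = 1141/16 ≈ 71.313)
x = -1 (x = -1*1 = -1)
(454 + 485)/(x + r) = (454 + 485)/(-1 + 1141/16) = 939/(1125/16) = 939*(16/1125) = 5008/375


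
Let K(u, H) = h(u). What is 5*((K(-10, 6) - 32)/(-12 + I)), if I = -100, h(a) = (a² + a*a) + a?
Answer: -395/56 ≈ -7.0536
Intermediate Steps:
h(a) = a + 2*a² (h(a) = (a² + a²) + a = 2*a² + a = a + 2*a²)
K(u, H) = u*(1 + 2*u)
5*((K(-10, 6) - 32)/(-12 + I)) = 5*((-10*(1 + 2*(-10)) - 32)/(-12 - 100)) = 5*((-10*(1 - 20) - 32)/(-112)) = 5*((-10*(-19) - 32)*(-1/112)) = 5*((190 - 32)*(-1/112)) = 5*(158*(-1/112)) = 5*(-79/56) = -395/56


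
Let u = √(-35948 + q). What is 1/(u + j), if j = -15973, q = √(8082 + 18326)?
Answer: -1/(15973 - I*√(35948 - 2*√6602)) ≈ -6.2597e-5 - 7.4134e-7*I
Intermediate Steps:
q = 2*√6602 (q = √26408 = 2*√6602 ≈ 162.51)
u = √(-35948 + 2*√6602) ≈ 189.17*I
1/(u + j) = 1/(√(-35948 + 2*√6602) - 15973) = 1/(-15973 + √(-35948 + 2*√6602))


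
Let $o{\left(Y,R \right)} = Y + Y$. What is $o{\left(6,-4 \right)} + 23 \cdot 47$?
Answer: $1093$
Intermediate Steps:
$o{\left(Y,R \right)} = 2 Y$
$o{\left(6,-4 \right)} + 23 \cdot 47 = 2 \cdot 6 + 23 \cdot 47 = 12 + 1081 = 1093$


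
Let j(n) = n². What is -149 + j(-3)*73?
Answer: 508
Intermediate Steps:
-149 + j(-3)*73 = -149 + (-3)²*73 = -149 + 9*73 = -149 + 657 = 508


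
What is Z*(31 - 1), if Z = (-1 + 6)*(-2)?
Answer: -300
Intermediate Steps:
Z = -10 (Z = 5*(-2) = -10)
Z*(31 - 1) = -10*(31 - 1) = -10*30 = -300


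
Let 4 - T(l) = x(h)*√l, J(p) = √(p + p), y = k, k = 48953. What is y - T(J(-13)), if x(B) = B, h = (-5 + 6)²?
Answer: 48949 + 26^(¼)*√I ≈ 48951.0 + 1.5967*I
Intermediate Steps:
h = 1 (h = 1² = 1)
y = 48953
J(p) = √2*√p (J(p) = √(2*p) = √2*√p)
T(l) = 4 - √l
y - T(J(-13)) = 48953 - (4 - √(√2*√(-13))) = 48953 - (4 - √(√2*(I*√13))) = 48953 - (4 - √(I*√26)) = 48953 - (4 - 26^(¼)*√I) = 48953 + (-4 + 26^(¼)*√I) = 48949 + 26^(¼)*√I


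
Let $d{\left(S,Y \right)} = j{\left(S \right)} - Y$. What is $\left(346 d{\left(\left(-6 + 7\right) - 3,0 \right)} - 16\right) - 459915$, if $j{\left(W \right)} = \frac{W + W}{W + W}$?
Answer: $-459585$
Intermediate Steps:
$j{\left(W \right)} = 1$ ($j{\left(W \right)} = \frac{2 W}{2 W} = 2 W \frac{1}{2 W} = 1$)
$d{\left(S,Y \right)} = 1 - Y$
$\left(346 d{\left(\left(-6 + 7\right) - 3,0 \right)} - 16\right) - 459915 = \left(346 \left(1 - 0\right) - 16\right) - 459915 = \left(346 \left(1 + 0\right) - 16\right) - 459915 = \left(346 \cdot 1 - 16\right) - 459915 = \left(346 - 16\right) - 459915 = 330 - 459915 = -459585$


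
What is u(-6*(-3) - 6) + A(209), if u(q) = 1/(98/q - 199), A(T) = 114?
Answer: 130524/1145 ≈ 113.99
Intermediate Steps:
u(q) = 1/(-199 + 98/q)
u(-6*(-3) - 6) + A(209) = -(-6*(-3) - 6)/(-98 + 199*(-6*(-3) - 6)) + 114 = -(18 - 6)/(-98 + 199*(18 - 6)) + 114 = -1*12/(-98 + 199*12) + 114 = -1*12/(-98 + 2388) + 114 = -1*12/2290 + 114 = -1*12*1/2290 + 114 = -6/1145 + 114 = 130524/1145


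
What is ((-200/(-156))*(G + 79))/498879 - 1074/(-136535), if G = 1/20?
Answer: 14290466921/1770975550890 ≈ 0.0080693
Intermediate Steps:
G = 1/20 ≈ 0.050000
((-200/(-156))*(G + 79))/498879 - 1074/(-136535) = ((-200/(-156))*(1/20 + 79))/498879 - 1074/(-136535) = (-200*(-1/156)*(1581/20))*(1/498879) - 1074*(-1/136535) = ((50/39)*(1581/20))*(1/498879) + 1074/136535 = (2635/26)*(1/498879) + 1074/136535 = 2635/12970854 + 1074/136535 = 14290466921/1770975550890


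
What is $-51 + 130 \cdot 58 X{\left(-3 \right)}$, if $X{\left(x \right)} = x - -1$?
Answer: $-15131$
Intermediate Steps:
$X{\left(x \right)} = 1 + x$ ($X{\left(x \right)} = x + 1 = 1 + x$)
$-51 + 130 \cdot 58 X{\left(-3 \right)} = -51 + 130 \cdot 58 \left(1 - 3\right) = -51 + 130 \cdot 58 \left(-2\right) = -51 + 130 \left(-116\right) = -51 - 15080 = -15131$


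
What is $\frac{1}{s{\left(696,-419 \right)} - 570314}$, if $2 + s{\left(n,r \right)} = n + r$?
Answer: $- \frac{1}{570039} \approx -1.7543 \cdot 10^{-6}$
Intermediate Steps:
$s{\left(n,r \right)} = -2 + n + r$ ($s{\left(n,r \right)} = -2 + \left(n + r\right) = -2 + n + r$)
$\frac{1}{s{\left(696,-419 \right)} - 570314} = \frac{1}{\left(-2 + 696 - 419\right) - 570314} = \frac{1}{275 - 570314} = \frac{1}{-570039} = - \frac{1}{570039}$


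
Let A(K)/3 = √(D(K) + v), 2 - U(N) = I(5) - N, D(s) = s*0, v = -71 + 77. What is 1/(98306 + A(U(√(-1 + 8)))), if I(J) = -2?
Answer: 49153/4832034791 - 3*√6/9664069582 ≈ 1.0172e-5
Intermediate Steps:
v = 6
D(s) = 0
U(N) = 4 + N (U(N) = 2 - (-2 - N) = 2 + (2 + N) = 4 + N)
A(K) = 3*√6 (A(K) = 3*√(0 + 6) = 3*√6)
1/(98306 + A(U(√(-1 + 8)))) = 1/(98306 + 3*√6)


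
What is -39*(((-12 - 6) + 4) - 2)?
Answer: 624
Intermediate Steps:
-39*(((-12 - 6) + 4) - 2) = -39*((-18 + 4) - 2) = -39*(-14 - 2) = -39*(-16) = 624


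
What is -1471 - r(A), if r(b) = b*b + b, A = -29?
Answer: -2283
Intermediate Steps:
r(b) = b + b**2 (r(b) = b**2 + b = b + b**2)
-1471 - r(A) = -1471 - (-29)*(1 - 29) = -1471 - (-29)*(-28) = -1471 - 1*812 = -1471 - 812 = -2283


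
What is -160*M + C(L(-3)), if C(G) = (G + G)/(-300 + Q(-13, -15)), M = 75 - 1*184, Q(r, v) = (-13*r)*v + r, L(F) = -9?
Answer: 24834569/1424 ≈ 17440.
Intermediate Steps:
Q(r, v) = r - 13*r*v (Q(r, v) = -13*r*v + r = r - 13*r*v)
M = -109 (M = 75 - 184 = -109)
C(G) = -G/1424 (C(G) = (G + G)/(-300 - 13*(1 - 13*(-15))) = (2*G)/(-300 - 13*(1 + 195)) = (2*G)/(-300 - 13*196) = (2*G)/(-300 - 2548) = (2*G)/(-2848) = (2*G)*(-1/2848) = -G/1424)
-160*M + C(L(-3)) = -160*(-109) - 1/1424*(-9) = 17440 + 9/1424 = 24834569/1424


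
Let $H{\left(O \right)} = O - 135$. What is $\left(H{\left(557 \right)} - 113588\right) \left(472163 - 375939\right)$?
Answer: $-10889285184$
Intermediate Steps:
$H{\left(O \right)} = -135 + O$
$\left(H{\left(557 \right)} - 113588\right) \left(472163 - 375939\right) = \left(\left(-135 + 557\right) - 113588\right) \left(472163 - 375939\right) = \left(422 - 113588\right) 96224 = \left(-113166\right) 96224 = -10889285184$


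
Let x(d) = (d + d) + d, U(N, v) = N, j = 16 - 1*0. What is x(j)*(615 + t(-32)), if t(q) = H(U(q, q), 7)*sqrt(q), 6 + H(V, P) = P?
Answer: 29520 + 192*I*sqrt(2) ≈ 29520.0 + 271.53*I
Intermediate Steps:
j = 16 (j = 16 + 0 = 16)
H(V, P) = -6 + P
x(d) = 3*d (x(d) = 2*d + d = 3*d)
t(q) = sqrt(q) (t(q) = (-6 + 7)*sqrt(q) = 1*sqrt(q) = sqrt(q))
x(j)*(615 + t(-32)) = (3*16)*(615 + sqrt(-32)) = 48*(615 + 4*I*sqrt(2)) = 29520 + 192*I*sqrt(2)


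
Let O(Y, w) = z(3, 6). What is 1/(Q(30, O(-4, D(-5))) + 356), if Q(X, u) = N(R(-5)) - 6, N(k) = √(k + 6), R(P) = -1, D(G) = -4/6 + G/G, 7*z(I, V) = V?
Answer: 70/24499 - √5/122495 ≈ 0.0028390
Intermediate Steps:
z(I, V) = V/7
D(G) = ⅓ (D(G) = -4*⅙ + 1 = -⅔ + 1 = ⅓)
N(k) = √(6 + k)
O(Y, w) = 6/7 (O(Y, w) = (⅐)*6 = 6/7)
Q(X, u) = -6 + √5 (Q(X, u) = √(6 - 1) - 6 = √5 - 6 = -6 + √5)
1/(Q(30, O(-4, D(-5))) + 356) = 1/((-6 + √5) + 356) = 1/(350 + √5)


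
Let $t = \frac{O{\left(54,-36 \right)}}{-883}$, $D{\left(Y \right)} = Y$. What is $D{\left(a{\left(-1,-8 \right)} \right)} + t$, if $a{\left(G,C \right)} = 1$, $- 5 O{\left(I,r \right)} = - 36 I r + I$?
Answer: $\frac{74453}{4415} \approx 16.864$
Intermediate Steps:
$O{\left(I,r \right)} = - \frac{I}{5} + \frac{36 I r}{5}$ ($O{\left(I,r \right)} = - \frac{- 36 I r + I}{5} = - \frac{I - 36 I r}{5} = - \frac{I}{5} + \frac{36 I r}{5}$)
$t = \frac{70038}{4415}$ ($t = \frac{\frac{1}{5} \cdot 54 \left(-1 + 36 \left(-36\right)\right)}{-883} = \frac{1}{5} \cdot 54 \left(-1 - 1296\right) \left(- \frac{1}{883}\right) = \frac{1}{5} \cdot 54 \left(-1297\right) \left(- \frac{1}{883}\right) = \left(- \frac{70038}{5}\right) \left(- \frac{1}{883}\right) = \frac{70038}{4415} \approx 15.864$)
$D{\left(a{\left(-1,-8 \right)} \right)} + t = 1 + \frac{70038}{4415} = \frac{74453}{4415}$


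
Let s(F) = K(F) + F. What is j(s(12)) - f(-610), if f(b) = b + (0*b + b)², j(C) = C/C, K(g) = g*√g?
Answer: -371489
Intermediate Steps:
K(g) = g^(3/2)
s(F) = F + F^(3/2) (s(F) = F^(3/2) + F = F + F^(3/2))
j(C) = 1
f(b) = b + b² (f(b) = b + (0 + b)² = b + b²)
j(s(12)) - f(-610) = 1 - (-610)*(1 - 610) = 1 - (-610)*(-609) = 1 - 1*371490 = 1 - 371490 = -371489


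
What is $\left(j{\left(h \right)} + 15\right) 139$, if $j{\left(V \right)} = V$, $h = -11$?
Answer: $556$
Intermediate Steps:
$\left(j{\left(h \right)} + 15\right) 139 = \left(-11 + 15\right) 139 = 4 \cdot 139 = 556$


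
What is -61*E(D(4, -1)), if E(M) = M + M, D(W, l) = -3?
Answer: 366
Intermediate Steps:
E(M) = 2*M
-61*E(D(4, -1)) = -122*(-3) = -61*(-6) = 366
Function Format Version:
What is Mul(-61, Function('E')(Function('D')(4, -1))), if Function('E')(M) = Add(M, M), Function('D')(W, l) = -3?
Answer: 366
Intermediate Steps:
Function('E')(M) = Mul(2, M)
Mul(-61, Function('E')(Function('D')(4, -1))) = Mul(-61, Mul(2, -3)) = Mul(-61, -6) = 366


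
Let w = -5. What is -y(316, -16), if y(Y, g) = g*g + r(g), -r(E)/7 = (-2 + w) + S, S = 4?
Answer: -277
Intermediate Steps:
r(E) = 21 (r(E) = -7*((-2 - 5) + 4) = -7*(-7 + 4) = -7*(-3) = 21)
y(Y, g) = 21 + g² (y(Y, g) = g*g + 21 = g² + 21 = 21 + g²)
-y(316, -16) = -(21 + (-16)²) = -(21 + 256) = -1*277 = -277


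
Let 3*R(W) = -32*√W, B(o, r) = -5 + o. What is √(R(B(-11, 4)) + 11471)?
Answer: √(103239 - 384*I)/3 ≈ 107.1 - 0.19919*I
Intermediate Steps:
R(W) = -32*√W/3 (R(W) = (-32*√W)/3 = -32*√W/3)
√(R(B(-11, 4)) + 11471) = √(-32*√(-5 - 11)/3 + 11471) = √(-128*I/3 + 11471) = √(11471 - 128*I/3)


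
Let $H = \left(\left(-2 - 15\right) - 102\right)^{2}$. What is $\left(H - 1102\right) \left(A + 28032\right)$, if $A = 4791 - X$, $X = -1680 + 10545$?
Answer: $312867522$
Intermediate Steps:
$X = 8865$
$A = -4074$ ($A = 4791 - 8865 = -4074$)
$H = 14161$ ($H = \left(\left(-2 - 15\right) - 102\right)^{2} = \left(-17 - 102\right)^{2} = \left(-119\right)^{2} = 14161$)
$\left(H - 1102\right) \left(A + 28032\right) = \left(14161 - 1102\right) \left(-4074 + 28032\right) = 13059 \cdot 23958 = 312867522$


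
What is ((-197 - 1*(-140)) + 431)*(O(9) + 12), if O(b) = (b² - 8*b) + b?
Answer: 11220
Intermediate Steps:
O(b) = b² - 7*b
((-197 - 1*(-140)) + 431)*(O(9) + 12) = ((-197 - 1*(-140)) + 431)*(9*(-7 + 9) + 12) = ((-197 + 140) + 431)*(9*2 + 12) = (-57 + 431)*(18 + 12) = 374*30 = 11220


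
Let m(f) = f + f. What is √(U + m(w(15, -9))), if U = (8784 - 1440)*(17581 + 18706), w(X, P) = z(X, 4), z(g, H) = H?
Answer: 2*√66622934 ≈ 16325.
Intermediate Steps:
w(X, P) = 4
m(f) = 2*f
U = 266491728 (U = 7344*36287 = 266491728)
√(U + m(w(15, -9))) = √(266491728 + 2*4) = √(266491728 + 8) = √266491736 = 2*√66622934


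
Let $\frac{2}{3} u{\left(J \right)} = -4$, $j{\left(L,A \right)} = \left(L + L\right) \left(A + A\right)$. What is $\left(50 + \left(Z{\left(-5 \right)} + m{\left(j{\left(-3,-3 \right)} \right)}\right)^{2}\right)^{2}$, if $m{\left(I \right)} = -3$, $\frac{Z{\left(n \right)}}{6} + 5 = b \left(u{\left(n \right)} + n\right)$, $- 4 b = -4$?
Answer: $97042201$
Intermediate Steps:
$j{\left(L,A \right)} = 4 A L$ ($j{\left(L,A \right)} = 2 L 2 A = 4 A L$)
$b = 1$ ($b = \left(- \frac{1}{4}\right) \left(-4\right) = 1$)
$u{\left(J \right)} = -6$ ($u{\left(J \right)} = \frac{3}{2} \left(-4\right) = -6$)
$Z{\left(n \right)} = -66 + 6 n$ ($Z{\left(n \right)} = -30 + 6 \cdot 1 \left(-6 + n\right) = -30 + 6 \left(-6 + n\right) = -30 + \left(-36 + 6 n\right) = -66 + 6 n$)
$\left(50 + \left(Z{\left(-5 \right)} + m{\left(j{\left(-3,-3 \right)} \right)}\right)^{2}\right)^{2} = \left(50 + \left(\left(-66 + 6 \left(-5\right)\right) - 3\right)^{2}\right)^{2} = \left(50 + \left(\left(-66 - 30\right) - 3\right)^{2}\right)^{2} = \left(50 + \left(-96 - 3\right)^{2}\right)^{2} = \left(50 + \left(-99\right)^{2}\right)^{2} = \left(50 + 9801\right)^{2} = 9851^{2} = 97042201$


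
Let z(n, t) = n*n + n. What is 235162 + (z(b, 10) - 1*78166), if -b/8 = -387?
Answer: 9745308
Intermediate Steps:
b = 3096 (b = -8*(-387) = 3096)
z(n, t) = n + n**2 (z(n, t) = n**2 + n = n + n**2)
235162 + (z(b, 10) - 1*78166) = 235162 + (3096*(1 + 3096) - 1*78166) = 235162 + (3096*3097 - 78166) = 235162 + (9588312 - 78166) = 235162 + 9510146 = 9745308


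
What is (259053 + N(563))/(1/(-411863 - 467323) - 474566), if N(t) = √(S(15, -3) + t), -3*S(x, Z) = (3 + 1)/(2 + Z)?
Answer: -227755770858/417231783277 - 293062*√5079/417231783277 ≈ -0.54592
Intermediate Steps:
S(x, Z) = -4/(3*(2 + Z)) (S(x, Z) = -(3 + 1)/(3*(2 + Z)) = -4/(3*(2 + Z)))
N(t) = √(4/3 + t) (N(t) = √(-4/(6 + 3*(-3)) + t) = √(-4/(6 - 9) + t) = √(-4/(-3) + t) = √(-4*(-⅓) + t) = √(4/3 + t))
(259053 + N(563))/(1/(-411863 - 467323) - 474566) = (259053 + √(12 + 9*563)/3)/(1/(-411863 - 467323) - 474566) = (259053 + √(12 + 5067)/3)/(1/(-879186) - 474566) = (259053 + √5079/3)/(-1/879186 - 474566) = (259053 + √5079/3)/(-417231783277/879186) = (259053 + √5079/3)*(-879186/417231783277) = -227755770858/417231783277 - 293062*√5079/417231783277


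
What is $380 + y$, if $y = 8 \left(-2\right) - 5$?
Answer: $359$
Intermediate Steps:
$y = -21$ ($y = -16 - 5 = -21$)
$380 + y = 380 - 21 = 359$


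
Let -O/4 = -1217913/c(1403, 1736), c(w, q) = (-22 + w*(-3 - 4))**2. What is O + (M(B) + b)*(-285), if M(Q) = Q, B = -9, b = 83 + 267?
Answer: -3138576580471/32294883 ≈ -97185.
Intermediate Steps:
b = 350
c(w, q) = (-22 - 7*w)**2 (c(w, q) = (-22 + w*(-7))**2 = (-22 - 7*w)**2)
O = 1623884/32294883 (O = -(-4871652)/((22 + 7*1403)**2) = -(-4871652)/((22 + 9821)**2) = -(-4871652)/(9843**2) = -(-4871652)/96884649 = -4*(-405971/32294883) = 1623884/32294883 ≈ 0.050283)
O + (M(B) + b)*(-285) = 1623884/32294883 + (-9 + 350)*(-285) = 1623884/32294883 + 341*(-285) = 1623884/32294883 - 97185 = -3138576580471/32294883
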